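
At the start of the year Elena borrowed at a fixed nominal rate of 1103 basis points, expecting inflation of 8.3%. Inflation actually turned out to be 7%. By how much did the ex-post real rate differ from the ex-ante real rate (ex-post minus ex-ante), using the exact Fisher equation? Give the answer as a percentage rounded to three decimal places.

1.246%

Ex-ante: (1 + 0.1103)/(1 + 0.0830) − 1 = 2.5208%
Ex-post: (1 + 0.1103)/(1 + 0.0700) − 1 = 3.7664%
Difference (ex-post − ex-ante) = 1.2456% → 1.246%.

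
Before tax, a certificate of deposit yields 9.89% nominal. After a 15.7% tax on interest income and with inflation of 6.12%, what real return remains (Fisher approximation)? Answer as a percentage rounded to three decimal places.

2.217%

After-tax nominal return = 9.89% × (1 − 0.157) = 8.33727%.
r ≈ 8.33727% − 6.12% → 2.217%.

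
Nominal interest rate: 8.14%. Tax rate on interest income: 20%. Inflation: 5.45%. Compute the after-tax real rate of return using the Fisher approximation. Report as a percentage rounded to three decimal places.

After-tax nominal return = 8.14% × (1 − 0.2) = 6.5120%.
r ≈ 6.5120% − 5.45% → 1.062%.

1.062%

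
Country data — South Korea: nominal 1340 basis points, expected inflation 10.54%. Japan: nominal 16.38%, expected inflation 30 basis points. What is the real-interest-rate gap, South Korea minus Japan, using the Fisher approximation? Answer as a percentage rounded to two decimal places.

-13.22%

South Korea: 13.4% − 10.54% = 2.860%
Japan: 16.38% − 0.3% = 16.080%
Differential = -13.220% → -13.22%.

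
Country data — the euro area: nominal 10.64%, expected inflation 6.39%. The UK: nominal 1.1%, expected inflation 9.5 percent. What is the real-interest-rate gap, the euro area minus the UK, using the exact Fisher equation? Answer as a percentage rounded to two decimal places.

The euro area: (1 + 0.1064)/(1 + 0.0639) − 1 = 3.9947%
The UK: (1 + 0.0110)/(1 + 0.0950) − 1 = -7.6712%
Differential = 3.9947% − (-7.6712%) = 11.6660% → 11.67%.

11.67%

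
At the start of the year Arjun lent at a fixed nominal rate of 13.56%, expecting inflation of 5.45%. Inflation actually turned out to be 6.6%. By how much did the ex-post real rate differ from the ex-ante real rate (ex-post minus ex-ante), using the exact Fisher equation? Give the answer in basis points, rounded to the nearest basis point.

-116 basis points

Ex-ante: (1 + 0.1356)/(1 + 0.0545) − 1 = 7.6908%
Ex-post: (1 + 0.1356)/(1 + 0.0660) − 1 = 6.5291%
Difference (ex-post − ex-ante) = -1.1618% → -116 basis points.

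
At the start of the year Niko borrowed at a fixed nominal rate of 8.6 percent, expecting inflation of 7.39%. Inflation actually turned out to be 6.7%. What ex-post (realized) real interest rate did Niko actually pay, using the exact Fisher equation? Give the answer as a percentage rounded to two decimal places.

Ex-post: (1 + 0.0860)/(1 + 0.0670) − 1 = 1.7807%
So the realized real rate is 1.78%.

1.78%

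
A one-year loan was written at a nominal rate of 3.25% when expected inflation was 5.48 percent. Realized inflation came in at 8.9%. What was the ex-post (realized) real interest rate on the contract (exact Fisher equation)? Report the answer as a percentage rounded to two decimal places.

Ex-post: (1 + 0.0325)/(1 + 0.0890) − 1 = -5.1882%
So the realized real rate is -5.19%.

-5.19%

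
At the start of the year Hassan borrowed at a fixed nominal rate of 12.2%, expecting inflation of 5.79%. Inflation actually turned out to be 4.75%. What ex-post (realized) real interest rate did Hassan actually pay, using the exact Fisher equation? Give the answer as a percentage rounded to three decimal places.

7.112%

Ex-post: (1 + 0.1220)/(1 + 0.0475) − 1 = 7.1122%
So the realized real rate is 7.112%.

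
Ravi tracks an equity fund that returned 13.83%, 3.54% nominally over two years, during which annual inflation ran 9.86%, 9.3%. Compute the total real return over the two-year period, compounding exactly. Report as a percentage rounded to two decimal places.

-1.85%

Compound the nominal returns: 1.1383 × 1.0354 = 1.178596.
Compound inflation: 1.0986 × 1.0930 = 1.200770.
Deflate: 1.178596 / 1.200770 = 0.981534.
Total real return = 0.981534 − 1 → -1.85%.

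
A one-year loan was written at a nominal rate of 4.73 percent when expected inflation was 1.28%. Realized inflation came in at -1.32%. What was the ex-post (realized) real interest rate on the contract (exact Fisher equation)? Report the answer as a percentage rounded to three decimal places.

Ex-post: (1 + 0.0473)/(1 − 0.0132) − 1 = 6.1309%
So the realized real rate is 6.131%.

6.131%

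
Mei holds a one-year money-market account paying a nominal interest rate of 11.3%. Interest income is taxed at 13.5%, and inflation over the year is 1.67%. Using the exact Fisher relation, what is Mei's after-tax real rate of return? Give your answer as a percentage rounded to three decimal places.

After-tax nominal return = 11.3% × (1 − 0.135) = 9.7745%.
1 + r = 1.097745 / 1.01670 = 1.079714
After-tax real rate = 1.079714 − 1 → 7.971%.

7.971%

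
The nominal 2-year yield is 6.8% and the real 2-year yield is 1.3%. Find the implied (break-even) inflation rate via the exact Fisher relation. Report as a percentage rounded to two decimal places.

5.43%

(1 + π) = (1 + i)/(1 + r) = 1.06800 / 1.01300 = 1.054294
Break-even inflation = 1.054294 − 1 → 5.43%.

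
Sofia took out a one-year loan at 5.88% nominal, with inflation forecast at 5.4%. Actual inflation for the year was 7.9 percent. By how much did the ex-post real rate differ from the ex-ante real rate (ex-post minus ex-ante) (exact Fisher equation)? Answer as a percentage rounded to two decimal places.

-2.33%

Ex-ante: (1 + 0.0588)/(1 + 0.0540) − 1 = 0.4554%
Ex-post: (1 + 0.0588)/(1 + 0.0790) − 1 = -1.8721%
Difference (ex-post − ex-ante) = -2.3275% → -2.33%.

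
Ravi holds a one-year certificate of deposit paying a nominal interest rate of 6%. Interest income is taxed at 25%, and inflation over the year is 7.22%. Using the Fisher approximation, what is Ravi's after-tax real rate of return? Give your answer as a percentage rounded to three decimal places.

After-tax nominal return = 6% × (1 − 0.25) = 4.5000%.
r ≈ 4.5000% − 7.22% → -2.720%.

-2.720%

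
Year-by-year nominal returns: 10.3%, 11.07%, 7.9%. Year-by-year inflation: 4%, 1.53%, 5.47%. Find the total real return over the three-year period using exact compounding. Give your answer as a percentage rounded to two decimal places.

Compound the nominal returns: 1.1030 × 1.1107 × 1.0790 = 1.321885.
Compound inflation: 1.0400 × 1.0153 × 1.0547 = 1.113670.
Deflate: 1.321885 / 1.113670 = 1.186963.
Total real return = 1.186963 − 1 → 18.70%.

18.70%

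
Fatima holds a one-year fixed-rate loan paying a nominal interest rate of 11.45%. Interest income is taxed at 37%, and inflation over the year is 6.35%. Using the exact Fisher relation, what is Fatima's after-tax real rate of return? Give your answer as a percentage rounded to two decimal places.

0.81%

After-tax nominal return = 11.45% × (1 − 0.37) = 7.2135%.
1 + r = 1.072135 / 1.06350 = 1.008119
After-tax real rate = 1.008119 − 1 → 0.81%.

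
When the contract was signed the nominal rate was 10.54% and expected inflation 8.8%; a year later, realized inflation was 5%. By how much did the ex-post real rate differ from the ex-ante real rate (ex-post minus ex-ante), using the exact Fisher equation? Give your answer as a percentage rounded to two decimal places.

Ex-ante: (1 + 0.1054)/(1 + 0.0880) − 1 = 1.5993%
Ex-post: (1 + 0.1054)/(1 + 0.0500) − 1 = 5.2762%
Difference (ex-post − ex-ante) = 3.6769% → 3.68%.

3.68%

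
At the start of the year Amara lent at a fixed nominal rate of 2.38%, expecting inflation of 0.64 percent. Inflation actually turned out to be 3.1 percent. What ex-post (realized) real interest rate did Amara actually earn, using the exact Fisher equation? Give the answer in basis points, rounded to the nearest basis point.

Ex-post: (1 + 0.0238)/(1 + 0.0310) − 1 = -0.6984%
So the realized real rate is -70 basis points.

-70 basis points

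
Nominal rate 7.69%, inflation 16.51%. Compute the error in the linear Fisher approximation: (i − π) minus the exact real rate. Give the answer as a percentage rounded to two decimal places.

Approximate: r ≈ 7.690% − 16.510% = -8.8200%
Exact: (1 + 0.0769)/(1 + 0.1651) − 1 = -7.5702%
Error = -8.8200% − (-7.5702%) = -1.2498% → -1.25%.

-1.25%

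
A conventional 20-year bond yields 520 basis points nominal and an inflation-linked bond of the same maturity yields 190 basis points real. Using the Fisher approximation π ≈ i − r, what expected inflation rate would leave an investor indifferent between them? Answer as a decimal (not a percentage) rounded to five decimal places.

0.03300

π ≈ i − r = 5.2% − 1.9% → 0.03300.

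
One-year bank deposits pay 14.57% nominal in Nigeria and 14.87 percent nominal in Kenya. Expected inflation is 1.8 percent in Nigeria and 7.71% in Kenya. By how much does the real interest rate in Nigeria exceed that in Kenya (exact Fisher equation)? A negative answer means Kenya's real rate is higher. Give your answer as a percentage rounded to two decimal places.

5.90%

Nigeria: (1 + 0.1457)/(1 + 0.0180) − 1 = 12.5442%
Kenya: (1 + 0.1487)/(1 + 0.0771) − 1 = 6.6475%
Differential = 12.5442% − 6.6475% = 5.8967% → 5.90%.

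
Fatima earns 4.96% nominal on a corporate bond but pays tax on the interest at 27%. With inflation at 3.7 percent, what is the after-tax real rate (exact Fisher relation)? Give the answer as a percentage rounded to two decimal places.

-0.08%

After-tax nominal return = 4.96% × (1 − 0.27) = 3.6208%.
1 + r = 1.036208 / 1.03700 = 0.999236
After-tax real rate = 0.999236 − 1 → -0.08%.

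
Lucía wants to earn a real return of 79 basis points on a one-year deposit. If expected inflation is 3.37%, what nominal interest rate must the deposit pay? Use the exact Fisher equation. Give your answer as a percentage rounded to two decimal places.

4.19%

(1 + i) = (1 + r)(1 + π) = 1.00790 × 1.03370 = 1.04186623
i = 1.04186623 − 1, so the required nominal rate is 4.19%.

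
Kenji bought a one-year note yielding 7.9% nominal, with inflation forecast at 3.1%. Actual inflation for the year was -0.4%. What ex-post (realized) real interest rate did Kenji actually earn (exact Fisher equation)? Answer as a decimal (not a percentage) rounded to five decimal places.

Ex-post: (1 + 0.0790)/(1 − 0.0040) − 1 = 8.3333%
So the realized real rate is 0.08333.

0.08333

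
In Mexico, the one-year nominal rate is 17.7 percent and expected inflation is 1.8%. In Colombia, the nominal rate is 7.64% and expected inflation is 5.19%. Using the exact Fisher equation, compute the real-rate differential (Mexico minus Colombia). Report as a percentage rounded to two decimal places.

Mexico: (1 + 0.1770)/(1 + 0.0180) − 1 = 15.6189%
Colombia: (1 + 0.0764)/(1 + 0.0519) − 1 = 2.3291%
Differential = 15.6189% − 2.3291% = 13.2897% → 13.29%.

13.29%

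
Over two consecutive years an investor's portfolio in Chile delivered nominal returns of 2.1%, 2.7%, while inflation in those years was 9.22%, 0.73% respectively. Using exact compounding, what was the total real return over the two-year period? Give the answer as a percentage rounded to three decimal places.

-4.691%

Nominal growth factor = 1.0210 × 1.0270 = 1.048567
Price-level growth factor = 1.0922 × 1.0073 = 1.100173
Real growth factor = 1.048567 / 1.100173 = 0.953093
Total real return = 0.953093 − 1 → -4.691%.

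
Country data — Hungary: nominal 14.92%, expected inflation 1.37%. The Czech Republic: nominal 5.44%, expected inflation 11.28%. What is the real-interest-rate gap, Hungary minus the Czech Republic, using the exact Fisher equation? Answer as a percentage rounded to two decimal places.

18.61%

Hungary: (1 + 0.1492)/(1 + 0.0137) − 1 = 13.3669%
The Czech Republic: (1 + 0.0544)/(1 + 0.1128) − 1 = -5.2480%
Differential = 13.3669% − (-5.2480%) = 18.6149% → 18.61%.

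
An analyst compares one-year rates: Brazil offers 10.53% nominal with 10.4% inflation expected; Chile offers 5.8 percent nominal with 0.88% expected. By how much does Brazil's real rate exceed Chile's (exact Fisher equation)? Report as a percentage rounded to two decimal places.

Brazil: (1 + 0.1053)/(1 + 0.1040) − 1 = 0.1178%
Chile: (1 + 0.0580)/(1 + 0.0088) − 1 = 4.8771%
Differential = 0.1178% − 4.8771% = -4.7593% → -4.76%.

-4.76%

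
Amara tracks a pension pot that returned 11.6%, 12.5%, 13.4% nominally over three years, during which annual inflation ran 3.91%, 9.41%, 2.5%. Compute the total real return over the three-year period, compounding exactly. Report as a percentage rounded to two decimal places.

22.18%

Compound the nominal returns: 1.1160 × 1.1250 × 1.1340 = 1.423737.
Compound inflation: 1.0391 × 1.0941 × 1.0250 = 1.165301.
Deflate: 1.423737 / 1.165301 = 1.221776.
Total real return = 1.221776 − 1 → 22.18%.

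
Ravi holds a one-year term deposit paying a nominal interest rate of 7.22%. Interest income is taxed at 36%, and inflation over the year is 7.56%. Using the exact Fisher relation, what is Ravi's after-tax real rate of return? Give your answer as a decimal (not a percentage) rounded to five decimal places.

-0.02733

After-tax nominal return = 7.22% × (1 − 0.36) = 4.6208%.
1 + r = 1.046208 / 1.07560 = 0.972674
After-tax real rate = 0.972674 − 1 → -0.02733.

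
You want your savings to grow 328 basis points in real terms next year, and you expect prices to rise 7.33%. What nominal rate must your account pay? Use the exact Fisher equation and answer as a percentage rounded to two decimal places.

10.85%

(1 + i) = (1 + r)(1 + π) = 1.03280 × 1.07330 = 1.10850424
i = 1.10850424 − 1, so the required nominal rate is 10.85%.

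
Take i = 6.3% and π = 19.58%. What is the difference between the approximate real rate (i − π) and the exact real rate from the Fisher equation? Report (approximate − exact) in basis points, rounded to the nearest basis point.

-217 basis points

Approximate: r ≈ 6.300% − 19.580% = -13.2800%
Exact: (1 + 0.0630)/(1 + 0.1958) − 1 = -11.1055%
Error = -13.2800% − (-11.1055%) = -2.1745% → -217 basis points.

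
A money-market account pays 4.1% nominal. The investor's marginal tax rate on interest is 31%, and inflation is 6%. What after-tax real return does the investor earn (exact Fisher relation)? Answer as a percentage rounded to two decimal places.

After-tax nominal return = 4.1% × (1 − 0.31) = 2.8290%.
1 + r = 1.02829 / 1.06000 = 0.970085
After-tax real rate = 0.970085 − 1 → -2.99%.

-2.99%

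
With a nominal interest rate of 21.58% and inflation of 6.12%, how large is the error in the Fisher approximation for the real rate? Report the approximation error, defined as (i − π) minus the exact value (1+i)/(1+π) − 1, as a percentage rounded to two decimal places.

Approximate: r ≈ 21.580% − 6.120% = 15.4600%
Exact: (1 + 0.2158)/(1 + 0.0612) − 1 = 14.5684%
Error = 15.4600% − 14.5684% = 0.8916% → 0.89%.

0.89%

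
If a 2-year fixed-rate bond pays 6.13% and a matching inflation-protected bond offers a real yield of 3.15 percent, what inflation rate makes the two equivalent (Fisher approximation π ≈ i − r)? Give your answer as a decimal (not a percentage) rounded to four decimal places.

π ≈ i − r = 6.13% − 3.15% → 0.0298.

0.0298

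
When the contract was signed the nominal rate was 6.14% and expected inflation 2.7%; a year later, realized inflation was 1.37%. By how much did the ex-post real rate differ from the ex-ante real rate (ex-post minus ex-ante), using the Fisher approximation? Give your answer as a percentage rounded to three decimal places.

1.330%

Ex-ante: 6.14% − 2.7% = 3.440%
Ex-post: 6.14% − 1.37% = 4.770%
Difference (ex-post − ex-ante) = 1.3300% → 1.330%.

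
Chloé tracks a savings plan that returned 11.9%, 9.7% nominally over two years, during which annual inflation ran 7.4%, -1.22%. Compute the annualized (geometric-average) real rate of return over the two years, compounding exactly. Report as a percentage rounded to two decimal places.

7.57%

Nominal growth factor = 1.1190 × 1.0970 = 1.22754300
Price-level growth factor = 1.0740 × 0.9878 = 1.06089720
Real growth factor = 1.22754300 / 1.06089720 = 1.15708006
Annualized real rate = 1.15708006^(1/2) − 1 = 7.5677% → 7.57%.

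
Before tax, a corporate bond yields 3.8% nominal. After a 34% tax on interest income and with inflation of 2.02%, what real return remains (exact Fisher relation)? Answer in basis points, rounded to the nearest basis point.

48 basis points

After-tax nominal return = 3.8% × (1 − 0.34) = 2.5080%.
1 + r = 1.02508 / 1.02020 = 1.004783
After-tax real rate = 1.004783 − 1 → 48 basis points.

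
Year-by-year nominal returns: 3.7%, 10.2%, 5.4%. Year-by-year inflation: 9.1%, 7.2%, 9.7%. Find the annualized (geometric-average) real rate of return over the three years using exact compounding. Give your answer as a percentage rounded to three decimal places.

Nominal growth factor = 1.0370 × 1.1020 × 1.0540 = 1.20448380
Price-level growth factor = 1.0910 × 1.0720 × 1.0970 = 1.28299854
Real growth factor = 1.20448380 / 1.28299854 = 0.93880371
Annualized real rate = 0.93880371^(1/3) − 1 = -2.0830% → -2.083%.

-2.083%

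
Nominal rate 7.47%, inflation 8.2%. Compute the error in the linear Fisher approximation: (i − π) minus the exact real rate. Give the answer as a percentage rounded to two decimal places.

-0.06%

Approximate: r ≈ 7.470% − 8.200% = -0.7300%
Exact: (1 + 0.0747)/(1 + 0.0820) − 1 = -0.6747%
Error = -0.7300% − (-0.6747%) = -0.0553% → -0.06%.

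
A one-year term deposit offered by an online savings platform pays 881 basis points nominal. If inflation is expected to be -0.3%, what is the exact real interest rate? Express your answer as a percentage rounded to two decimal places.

9.14%

By the Fisher relation, 1 + r = (1 + i)/(1 + π).
1 + r = 1.08810 / 0.99700 = 1.091374
r = 1.091374 − 1 = 9.1374%, i.e. 9.14%.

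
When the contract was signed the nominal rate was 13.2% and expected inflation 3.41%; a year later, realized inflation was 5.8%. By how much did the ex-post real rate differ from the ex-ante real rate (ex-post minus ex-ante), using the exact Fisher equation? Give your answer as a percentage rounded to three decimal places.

-2.473%

Ex-ante: (1 + 0.1320)/(1 + 0.0341) − 1 = 9.4672%
Ex-post: (1 + 0.1320)/(1 + 0.0580) − 1 = 6.9943%
Difference (ex-post − ex-ante) = -2.4728% → -2.473%.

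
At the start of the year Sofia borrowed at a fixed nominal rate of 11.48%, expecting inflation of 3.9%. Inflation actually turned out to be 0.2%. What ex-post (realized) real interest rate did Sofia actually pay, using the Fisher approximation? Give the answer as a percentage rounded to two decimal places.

Ex-post: 11.48% − 0.2% = 11.280%
So the realized real rate is 11.28%.

11.28%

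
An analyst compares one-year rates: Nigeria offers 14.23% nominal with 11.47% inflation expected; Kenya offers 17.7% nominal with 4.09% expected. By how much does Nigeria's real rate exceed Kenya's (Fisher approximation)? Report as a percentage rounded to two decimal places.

-10.85%

Nigeria: 14.23% − 11.47% = 2.760%
Kenya: 17.7% − 4.09% = 13.610%
Differential = -10.850% → -10.85%.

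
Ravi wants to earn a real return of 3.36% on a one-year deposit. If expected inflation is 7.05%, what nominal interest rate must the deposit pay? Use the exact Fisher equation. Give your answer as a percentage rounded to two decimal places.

10.65%

(1 + i) = (1 + r)(1 + π) = 1.03360 × 1.07050 = 1.1064688
i = 1.1064688 − 1, so the required nominal rate is 10.65%.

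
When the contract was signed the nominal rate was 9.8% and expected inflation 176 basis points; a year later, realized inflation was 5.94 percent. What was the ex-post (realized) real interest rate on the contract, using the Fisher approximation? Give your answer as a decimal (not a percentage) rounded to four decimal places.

0.0386

Ex-post: 9.8% − 5.94% = 3.860%
So the realized real rate is 0.0386.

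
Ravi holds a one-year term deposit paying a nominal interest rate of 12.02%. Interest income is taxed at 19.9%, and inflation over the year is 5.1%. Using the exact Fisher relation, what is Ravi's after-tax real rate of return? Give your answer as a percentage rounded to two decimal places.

After-tax nominal return = 12.02% × (1 − 0.199) = 9.62802%.
1 + r = 1.0962802 / 1.05100 = 1.043083
After-tax real rate = 1.043083 − 1 → 4.31%.

4.31%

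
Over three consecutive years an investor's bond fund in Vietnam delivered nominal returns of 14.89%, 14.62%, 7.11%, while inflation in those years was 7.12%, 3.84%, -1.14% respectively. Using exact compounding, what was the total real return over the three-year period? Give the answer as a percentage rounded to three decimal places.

28.268%

Nominal growth factor = 1.1489 × 1.1462 × 1.0711 = 1.410499
Price-level growth factor = 1.0712 × 1.0384 × 0.9886 = 1.099653
Real growth factor = 1.410499 / 1.099653 = 1.282676
Total real return = 1.282676 − 1 → 28.268%.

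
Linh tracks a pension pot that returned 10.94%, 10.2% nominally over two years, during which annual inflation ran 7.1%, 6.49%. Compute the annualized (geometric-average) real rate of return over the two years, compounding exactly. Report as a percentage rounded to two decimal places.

Compound the nominal returns: 1.1094 × 1.1020 = 1.22255880.
Compound inflation: 1.0710 × 1.0649 = 1.14050790.
Deflate: 1.22255880 / 1.14050790 = 1.07194242.
Annualized real rate = 1.07194242^(1/2) − 1 = 3.5347% → 3.53%.

3.53%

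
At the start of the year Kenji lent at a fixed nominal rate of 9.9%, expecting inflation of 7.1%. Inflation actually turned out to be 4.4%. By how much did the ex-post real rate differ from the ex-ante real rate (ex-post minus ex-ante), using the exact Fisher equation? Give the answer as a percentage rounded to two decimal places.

2.65%

Ex-ante: (1 + 0.0990)/(1 + 0.0710) − 1 = 2.6144%
Ex-post: (1 + 0.0990)/(1 + 0.0440) − 1 = 5.2682%
Difference (ex-post − ex-ante) = 2.6538% → 2.65%.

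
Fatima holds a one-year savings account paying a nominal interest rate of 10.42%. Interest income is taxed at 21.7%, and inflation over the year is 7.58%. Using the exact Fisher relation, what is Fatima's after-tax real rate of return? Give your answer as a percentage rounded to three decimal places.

After-tax nominal return = 10.42% × (1 − 0.217) = 8.15886%.
1 + r = 1.0815886 / 1.07580 = 1.005381
After-tax real rate = 1.005381 − 1 → 0.538%.

0.538%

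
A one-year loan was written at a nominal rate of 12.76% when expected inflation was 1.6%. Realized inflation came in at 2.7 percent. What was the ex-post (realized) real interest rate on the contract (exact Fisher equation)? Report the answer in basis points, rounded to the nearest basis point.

Ex-post: (1 + 0.1276)/(1 + 0.0270) − 1 = 9.7955%
So the realized real rate is 980 basis points.

980 basis points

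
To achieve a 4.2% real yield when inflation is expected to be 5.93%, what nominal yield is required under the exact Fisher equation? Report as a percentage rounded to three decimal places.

(1 + i) = (1 + r)(1 + π) = 1.04200 × 1.05930 = 1.1037906
i = 1.1037906 − 1, so the required nominal rate is 10.379%.

10.379%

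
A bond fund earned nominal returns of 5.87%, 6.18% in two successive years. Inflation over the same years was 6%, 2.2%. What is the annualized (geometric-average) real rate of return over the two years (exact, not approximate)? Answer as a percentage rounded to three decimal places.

Compound the nominal returns: 1.0587 × 1.0618 = 1.12412766.
Compound inflation: 1.0600 × 1.0220 = 1.08332000.
Deflate: 1.12412766 / 1.08332000 = 1.03766907.
Annualized real rate = 1.03766907^(1/2) − 1 = 1.8660% → 1.866%.

1.866%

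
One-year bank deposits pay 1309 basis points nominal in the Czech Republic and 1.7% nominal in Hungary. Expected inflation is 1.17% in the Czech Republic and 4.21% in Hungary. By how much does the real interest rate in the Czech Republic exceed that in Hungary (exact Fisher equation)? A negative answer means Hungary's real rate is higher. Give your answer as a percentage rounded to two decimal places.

The Czech Republic: (1 + 0.1309)/(1 + 0.0117) − 1 = 11.7821%
Hungary: (1 + 0.0170)/(1 + 0.0421) − 1 = -2.4086%
Differential = 11.7821% − (-2.4086%) = 14.1907% → 14.19%.

14.19%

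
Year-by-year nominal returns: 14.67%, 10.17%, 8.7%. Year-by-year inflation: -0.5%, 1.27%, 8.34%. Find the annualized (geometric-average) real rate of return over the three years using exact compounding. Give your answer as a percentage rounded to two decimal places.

7.95%

Nominal growth factor = 1.1467 × 1.1017 × 1.0870 = 1.37322818
Price-level growth factor = 0.9950 × 1.0127 × 1.0834 = 1.09167338
Real growth factor = 1.37322818 / 1.09167338 = 1.25791120
Annualized real rate = 1.25791120^(1/3) − 1 = 7.9485% → 7.95%.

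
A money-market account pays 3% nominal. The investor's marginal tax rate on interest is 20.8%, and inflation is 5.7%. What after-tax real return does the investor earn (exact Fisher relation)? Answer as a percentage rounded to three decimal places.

-3.145%

After-tax nominal return = 3% × (1 − 0.208) = 2.3760%.
1 + r = 1.02376 / 1.05700 = 0.968553
After-tax real rate = 0.968553 − 1 → -3.145%.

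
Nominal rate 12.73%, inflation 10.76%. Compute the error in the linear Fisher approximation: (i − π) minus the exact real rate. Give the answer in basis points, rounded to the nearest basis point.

19 basis points

Approximate: r ≈ 12.730% − 10.760% = 1.9700%
Exact: (1 + 0.1273)/(1 + 0.1076) − 1 = 1.7786%
Error = 1.9700% − 1.7786% = 0.1914% → 19 basis points.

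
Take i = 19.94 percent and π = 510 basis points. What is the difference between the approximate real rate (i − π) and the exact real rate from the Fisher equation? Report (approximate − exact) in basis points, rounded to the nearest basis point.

72 basis points

Approximate: r ≈ 19.940% − 5.100% = 14.8400%
Exact: (1 + 0.1994)/(1 + 0.0510) − 1 = 14.1199%
Error = 14.8400% − 14.1199% = 0.7201% → 72 basis points.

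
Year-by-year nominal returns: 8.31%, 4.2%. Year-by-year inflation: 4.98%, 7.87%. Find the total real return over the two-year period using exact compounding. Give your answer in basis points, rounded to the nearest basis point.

-34 basis points

Nominal growth factor = 1.0831 × 1.0420 = 1.128590
Price-level growth factor = 1.0498 × 1.0787 = 1.132419
Real growth factor = 1.128590 / 1.132419 = 0.996619
Total real return = 0.996619 − 1 → -34 basis points.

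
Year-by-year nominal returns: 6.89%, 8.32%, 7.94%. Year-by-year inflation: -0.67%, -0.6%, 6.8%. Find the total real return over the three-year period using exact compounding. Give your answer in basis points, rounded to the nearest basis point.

Nominal growth factor = 1.0689 × 1.0832 × 1.0794 = 1.249764
Price-level growth factor = 0.9933 × 0.9940 × 1.0680 = 1.054479
Real growth factor = 1.249764 / 1.054479 = 1.185196
Total real return = 1.185196 − 1 → 1852 basis points.

1852 basis points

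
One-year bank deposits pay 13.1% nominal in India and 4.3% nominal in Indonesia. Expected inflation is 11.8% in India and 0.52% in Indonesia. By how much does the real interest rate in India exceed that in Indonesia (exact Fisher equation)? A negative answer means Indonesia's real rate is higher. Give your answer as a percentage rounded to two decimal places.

India: (1 + 0.1310)/(1 + 0.1180) − 1 = 1.1628%
Indonesia: (1 + 0.0430)/(1 + 0.0052) − 1 = 3.7604%
Differential = 1.1628% − 3.7604% = -2.5977% → -2.60%.

-2.60%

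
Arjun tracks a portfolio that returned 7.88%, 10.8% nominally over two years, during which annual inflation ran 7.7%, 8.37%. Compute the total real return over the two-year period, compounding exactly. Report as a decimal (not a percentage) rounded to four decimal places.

0.0241

Compound the nominal returns: 1.0788 × 1.1080 = 1.195310.
Compound inflation: 1.0770 × 1.0837 = 1.167145.
Deflate: 1.195310 / 1.167145 = 1.024132.
Total real return = 1.024132 − 1 → 0.0241.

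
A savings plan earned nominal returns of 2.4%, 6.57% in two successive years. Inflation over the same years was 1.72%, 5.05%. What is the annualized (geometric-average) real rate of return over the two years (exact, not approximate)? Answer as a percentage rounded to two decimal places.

1.06%

Nominal growth factor = 1.0240 × 1.0657 = 1.09127680
Price-level growth factor = 1.0172 × 1.0505 = 1.06856860
Real growth factor = 1.09127680 / 1.06856860 = 1.02125105
Annualized real rate = 1.02125105^(1/2) − 1 = 1.0570% → 1.06%.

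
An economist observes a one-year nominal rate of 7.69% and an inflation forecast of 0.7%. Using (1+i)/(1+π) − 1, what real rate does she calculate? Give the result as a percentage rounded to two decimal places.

6.94%

By the Fisher equation, 1 + r = (1 + i)/(1 + π).
1 + r = 1.07690 / 1.00700 = 1.069414
r = 1.069414 − 1 = 6.9414%, i.e. 6.94%.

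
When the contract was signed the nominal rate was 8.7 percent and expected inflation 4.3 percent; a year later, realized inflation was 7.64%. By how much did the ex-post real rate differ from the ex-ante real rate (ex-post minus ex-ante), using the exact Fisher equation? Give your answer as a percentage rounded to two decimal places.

Ex-ante: (1 + 0.0870)/(1 + 0.0430) − 1 = 4.2186%
Ex-post: (1 + 0.0870)/(1 + 0.0764) − 1 = 0.9848%
Difference (ex-post − ex-ante) = -3.2338% → -3.23%.

-3.23%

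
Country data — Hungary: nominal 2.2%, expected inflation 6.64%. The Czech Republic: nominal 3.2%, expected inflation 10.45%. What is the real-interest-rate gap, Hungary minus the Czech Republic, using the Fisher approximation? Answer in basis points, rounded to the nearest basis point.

281 basis points

Hungary: 2.2% − 6.64% = -4.440%
The Czech Republic: 3.2% − 10.45% = -7.250%
Differential = 2.810% → 281 basis points.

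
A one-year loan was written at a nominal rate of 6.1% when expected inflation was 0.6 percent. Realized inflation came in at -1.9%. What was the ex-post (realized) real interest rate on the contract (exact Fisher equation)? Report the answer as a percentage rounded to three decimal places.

8.155%

Ex-post: (1 + 0.0610)/(1 − 0.0190) − 1 = 8.1549%
So the realized real rate is 8.155%.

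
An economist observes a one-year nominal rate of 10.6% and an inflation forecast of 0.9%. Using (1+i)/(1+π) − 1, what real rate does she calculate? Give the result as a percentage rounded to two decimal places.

9.61%

1 + r = 1.10600 / 1.00900 = 1.096135
r = 1.096135 − 1 = 9.6135%, i.e. 9.61%.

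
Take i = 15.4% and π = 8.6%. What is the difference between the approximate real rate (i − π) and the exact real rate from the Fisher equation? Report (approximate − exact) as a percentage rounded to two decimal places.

0.54%

Approximate: r ≈ 15.400% − 8.600% = 6.8000%
Exact: (1 + 0.1540)/(1 + 0.0860) − 1 = 6.2615%
Error = 6.8000% − 6.2615% = 0.5385% → 0.54%.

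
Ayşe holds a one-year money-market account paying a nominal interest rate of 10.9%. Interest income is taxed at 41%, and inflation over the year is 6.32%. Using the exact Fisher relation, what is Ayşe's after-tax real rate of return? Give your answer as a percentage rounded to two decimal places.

0.10%

After-tax nominal return = 10.9% × (1 − 0.41) = 6.4310%.
1 + r = 1.06431 / 1.06320 = 1.001044
After-tax real rate = 1.001044 − 1 → 0.10%.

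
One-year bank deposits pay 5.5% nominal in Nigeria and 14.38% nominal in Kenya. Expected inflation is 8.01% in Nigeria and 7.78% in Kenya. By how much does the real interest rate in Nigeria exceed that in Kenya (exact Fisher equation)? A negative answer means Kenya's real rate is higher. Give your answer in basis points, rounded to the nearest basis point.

Nigeria: (1 + 0.0550)/(1 + 0.0801) − 1 = -2.3239%
Kenya: (1 + 0.1438)/(1 + 0.0778) − 1 = 6.1236%
Differential = -2.3239% − 6.1236% = -8.4474% → -845 basis points.

-845 basis points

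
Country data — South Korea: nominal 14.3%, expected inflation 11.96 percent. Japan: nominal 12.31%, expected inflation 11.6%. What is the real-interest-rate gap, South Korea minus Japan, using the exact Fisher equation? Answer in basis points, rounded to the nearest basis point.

145 basis points

South Korea: (1 + 0.1430)/(1 + 0.1196) − 1 = 2.0900%
Japan: (1 + 0.1231)/(1 + 0.1160) − 1 = 0.6362%
Differential = 2.0900% − 0.6362% = 1.4538% → 145 basis points.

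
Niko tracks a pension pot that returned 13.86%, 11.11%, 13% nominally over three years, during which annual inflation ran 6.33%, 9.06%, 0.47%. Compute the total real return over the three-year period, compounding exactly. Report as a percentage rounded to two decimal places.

Compound the nominal returns: 1.1386 × 1.1111 × 1.1300 = 1.429561.
Compound inflation: 1.0633 × 1.0906 × 1.0047 = 1.165085.
Deflate: 1.429561 / 1.165085 = 1.227001.
Total real return = 1.227001 − 1 → 22.70%.

22.70%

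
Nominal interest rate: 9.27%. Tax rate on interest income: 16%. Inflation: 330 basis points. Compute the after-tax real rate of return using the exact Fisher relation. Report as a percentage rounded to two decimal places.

After-tax nominal return = 9.27% × (1 − 0.16) = 7.7868%.
1 + r = 1.077868 / 1.03300 = 1.043435
After-tax real rate = 1.043435 − 1 → 4.34%.

4.34%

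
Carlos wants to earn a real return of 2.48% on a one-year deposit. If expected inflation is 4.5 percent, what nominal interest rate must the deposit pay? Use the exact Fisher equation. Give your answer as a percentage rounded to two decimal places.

7.09%

(1 + i) = (1 + r)(1 + π) = 1.02480 × 1.04500 = 1.070916
i = 1.070916 − 1, so the required nominal rate is 7.09%.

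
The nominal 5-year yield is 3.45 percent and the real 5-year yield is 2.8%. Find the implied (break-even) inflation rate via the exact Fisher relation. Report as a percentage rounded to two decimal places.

0.63%

(1 + π) = (1 + i)/(1 + r) = 1.03450 / 1.02800 = 1.006323
Break-even inflation = 1.006323 − 1 → 0.63%.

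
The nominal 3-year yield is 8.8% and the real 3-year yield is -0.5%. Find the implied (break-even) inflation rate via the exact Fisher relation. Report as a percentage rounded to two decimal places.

(1 + π) = (1 + i)/(1 + r) = 1.08800 / 0.99500 = 1.093467
Break-even inflation = 1.093467 − 1 → 9.35%.

9.35%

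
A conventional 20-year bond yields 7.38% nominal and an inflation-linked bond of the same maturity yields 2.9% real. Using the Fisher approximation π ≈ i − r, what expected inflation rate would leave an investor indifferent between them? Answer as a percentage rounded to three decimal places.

π ≈ i − r = 7.38% − 2.9% → 4.480%.

4.480%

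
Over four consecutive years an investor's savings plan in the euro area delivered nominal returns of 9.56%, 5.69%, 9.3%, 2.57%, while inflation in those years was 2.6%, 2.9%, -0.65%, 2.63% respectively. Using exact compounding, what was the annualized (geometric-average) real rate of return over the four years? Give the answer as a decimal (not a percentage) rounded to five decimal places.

Compound the nominal returns: 1.0956 × 1.0569 × 1.0930 × 1.0257 = 1.298154667.
Compound inflation: 1.0260 × 1.0290 × 0.9935 × 1.0263 = 1.076477448.
Deflate: 1.298154667 / 1.076477448 = 1.205928344.
Annualized real rate = 1.205928344^(1/4) − 1 = 4.79254% → 0.04793.

0.04793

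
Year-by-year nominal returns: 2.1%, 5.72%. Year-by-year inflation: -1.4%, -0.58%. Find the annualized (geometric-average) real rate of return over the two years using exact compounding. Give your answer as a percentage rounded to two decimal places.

Compound the nominal returns: 1.0210 × 1.0572 = 1.07940120.
Compound inflation: 0.9860 × 0.9942 = 0.98028120.
Deflate: 1.07940120 / 0.98028120 = 1.10111384.
Annualized real rate = 1.10111384^(1/2) − 1 = 4.9340% → 4.93%.

4.93%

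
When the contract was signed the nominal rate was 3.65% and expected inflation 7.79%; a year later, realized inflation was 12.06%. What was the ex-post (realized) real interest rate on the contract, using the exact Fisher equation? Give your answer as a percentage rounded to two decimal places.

Ex-post: (1 + 0.0365)/(1 + 0.1206) − 1 = -7.5049%
So the realized real rate is -7.50%.

-7.50%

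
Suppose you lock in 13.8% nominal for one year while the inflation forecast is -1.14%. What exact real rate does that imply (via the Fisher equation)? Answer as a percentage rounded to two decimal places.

By the Fisher equation, 1 + r = (1 + i)/(1 + π).
1 + r = 1.13800 / 0.98860 = 1.151123
r = 1.151123 − 1 = 15.1123%, i.e. 15.11%.

15.11%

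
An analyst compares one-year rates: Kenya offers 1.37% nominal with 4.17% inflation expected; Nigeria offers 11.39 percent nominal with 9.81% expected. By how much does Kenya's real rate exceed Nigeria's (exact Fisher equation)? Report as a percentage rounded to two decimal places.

-4.13%

Kenya: (1 + 0.0137)/(1 + 0.0417) − 1 = -2.6879%
Nigeria: (1 + 0.1139)/(1 + 0.0981) − 1 = 1.4388%
Differential = -2.6879% − 1.4388% = -4.1268% → -4.13%.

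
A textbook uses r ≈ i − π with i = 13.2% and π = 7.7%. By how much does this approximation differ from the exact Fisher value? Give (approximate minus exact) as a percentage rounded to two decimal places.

Approximate: r ≈ 13.200% − 7.700% = 5.5000%
Exact: (1 + 0.1320)/(1 + 0.0770) − 1 = 5.1068%
Error = 5.5000% − 5.1068% = 0.3932% → 0.39%.

0.39%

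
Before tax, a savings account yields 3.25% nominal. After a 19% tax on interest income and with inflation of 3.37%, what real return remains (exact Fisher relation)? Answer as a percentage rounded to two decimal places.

After-tax nominal return = 3.25% × (1 − 0.19) = 2.6325%.
1 + r = 1.026325 / 1.03370 = 0.992865
After-tax real rate = 0.992865 − 1 → -0.71%.

-0.71%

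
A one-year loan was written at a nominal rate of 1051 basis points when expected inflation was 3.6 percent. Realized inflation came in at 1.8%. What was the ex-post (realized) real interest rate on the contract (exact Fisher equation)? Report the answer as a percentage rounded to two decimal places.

Ex-post: (1 + 0.1051)/(1 + 0.0180) − 1 = 8.5560%
So the realized real rate is 8.56%.

8.56%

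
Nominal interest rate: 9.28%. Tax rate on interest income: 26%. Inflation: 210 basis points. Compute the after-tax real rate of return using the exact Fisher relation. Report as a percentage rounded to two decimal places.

4.67%

After-tax nominal return = 9.28% × (1 − 0.26) = 6.8672%.
1 + r = 1.068672 / 1.02100 = 1.046691
After-tax real rate = 1.046691 − 1 → 4.67%.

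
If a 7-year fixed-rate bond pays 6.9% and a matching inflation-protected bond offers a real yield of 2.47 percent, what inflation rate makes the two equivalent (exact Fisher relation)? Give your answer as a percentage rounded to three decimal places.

(1 + π) = (1 + i)/(1 + r) = 1.06900 / 1.02470 = 1.043232
Break-even inflation = 1.043232 − 1 → 4.323%.

4.323%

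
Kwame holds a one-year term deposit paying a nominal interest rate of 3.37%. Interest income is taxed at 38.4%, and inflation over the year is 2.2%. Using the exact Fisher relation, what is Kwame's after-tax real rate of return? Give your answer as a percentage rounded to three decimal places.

-0.121%

After-tax nominal return = 3.37% × (1 − 0.384) = 2.07592%.
1 + r = 1.0207592 / 1.02200 = 0.998786
After-tax real rate = 0.998786 − 1 → -0.121%.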